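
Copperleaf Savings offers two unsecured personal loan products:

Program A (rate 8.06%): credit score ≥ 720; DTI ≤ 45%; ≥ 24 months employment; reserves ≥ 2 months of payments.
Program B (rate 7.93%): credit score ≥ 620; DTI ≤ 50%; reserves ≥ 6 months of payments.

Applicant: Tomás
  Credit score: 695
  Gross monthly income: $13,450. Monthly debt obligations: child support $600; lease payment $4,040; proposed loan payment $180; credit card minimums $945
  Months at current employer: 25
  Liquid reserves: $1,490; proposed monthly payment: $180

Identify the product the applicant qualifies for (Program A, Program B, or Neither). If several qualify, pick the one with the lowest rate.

Program B

Total debts = (600 + 4,040 + 180 + 945) = 5,765; DTI = 5,765/13,450 = 42.9%.
Reserves = 1,490/180 = 8.3 months.
Program A: score 695 < 720; DTI 42.9% ≤ 45%; employment 25 ≥ 24 mo; reserves 8.3 ≥ 2 mo → does not qualify.
Program B: score 695 ≥ 620; DTI 42.9% ≤ 50%; reserves 8.3 ≥ 6 mo → qualifies.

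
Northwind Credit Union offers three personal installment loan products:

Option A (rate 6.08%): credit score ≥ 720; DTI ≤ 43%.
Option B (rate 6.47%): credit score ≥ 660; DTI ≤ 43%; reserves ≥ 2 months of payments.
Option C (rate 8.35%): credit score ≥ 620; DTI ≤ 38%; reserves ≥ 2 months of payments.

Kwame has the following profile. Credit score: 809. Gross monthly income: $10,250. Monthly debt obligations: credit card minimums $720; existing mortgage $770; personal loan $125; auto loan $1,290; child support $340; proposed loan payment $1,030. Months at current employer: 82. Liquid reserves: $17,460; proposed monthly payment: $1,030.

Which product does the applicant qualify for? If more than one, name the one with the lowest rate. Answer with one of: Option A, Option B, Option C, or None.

Option A

Total debts = (720 + 770 + 125 + 1,290 + 340 + 1,030) = 4,275; DTI = 4,275/10,250 = 41.7%.
Reserves = 17,460/1,030 = 17.0 months.
Option A: score 809 ≥ 720; DTI 41.7% ≤ 43% → qualifies.
Option B: score 809 ≥ 660; DTI 41.7% ≤ 43%; reserves 17.0 ≥ 2 mo → qualifies.
Option C: score 809 ≥ 620; DTI 41.7% > 38%; reserves 17.0 ≥ 2 mo → does not qualify.
Qualifying: Option A, Option B. Lowest rate is 6.08% → Option A.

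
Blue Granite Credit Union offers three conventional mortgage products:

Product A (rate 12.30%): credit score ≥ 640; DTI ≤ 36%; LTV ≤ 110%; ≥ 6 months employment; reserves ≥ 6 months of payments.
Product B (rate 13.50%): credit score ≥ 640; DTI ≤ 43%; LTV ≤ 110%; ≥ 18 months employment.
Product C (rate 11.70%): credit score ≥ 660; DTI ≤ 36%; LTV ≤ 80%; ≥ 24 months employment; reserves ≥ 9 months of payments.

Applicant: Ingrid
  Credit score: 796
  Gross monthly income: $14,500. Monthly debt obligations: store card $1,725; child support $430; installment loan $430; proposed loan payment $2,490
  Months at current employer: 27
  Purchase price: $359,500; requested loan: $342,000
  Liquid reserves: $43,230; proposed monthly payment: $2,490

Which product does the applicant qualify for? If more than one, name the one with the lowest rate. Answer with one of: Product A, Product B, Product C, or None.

Total debts = (1,725 + 430 + 430 + 2,490) = 5,075; DTI = 5,075/14,500 = 35%.
LTV = 342,000/359,500 = 95.1%.
Reserves = 43,230/2,490 = 17.4 months.
Product A: score 796 ≥ 640; DTI 35% ≤ 36%; LTV 95.1% ≤ 110%; employment 27 ≥ 6 mo; reserves 17.4 ≥ 6 mo → qualifies.
Product B: score 796 ≥ 640; DTI 35% ≤ 43%; LTV 95.1% ≤ 110%; employment 27 ≥ 18 mo → qualifies.
Product C: score 796 ≥ 660; DTI 35% ≤ 36%; LTV 95.1% > 80%; employment 27 ≥ 24 mo; reserves 17.4 ≥ 9 mo → does not qualify.
Qualifying: Product A, Product B. Lowest rate is 12.30% → Product A.

Product A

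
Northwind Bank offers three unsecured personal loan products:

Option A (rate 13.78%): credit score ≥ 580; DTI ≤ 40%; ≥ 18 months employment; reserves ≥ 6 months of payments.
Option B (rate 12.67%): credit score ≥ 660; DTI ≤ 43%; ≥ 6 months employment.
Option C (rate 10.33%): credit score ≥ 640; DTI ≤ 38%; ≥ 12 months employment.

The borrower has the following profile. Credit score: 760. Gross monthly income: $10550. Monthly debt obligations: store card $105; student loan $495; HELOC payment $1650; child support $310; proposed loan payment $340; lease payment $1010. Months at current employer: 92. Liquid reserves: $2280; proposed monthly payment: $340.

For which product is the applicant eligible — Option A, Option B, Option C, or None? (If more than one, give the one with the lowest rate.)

Option C

Total debts = (105 + 495 + 1,650 + 310 + 340 + 1,010) = 3,910; DTI = 3,910/10,550 = 37.1%.
Reserves = 2,280/340 = 6.7 months.
Option A: score 760 ≥ 580; DTI 37.1% ≤ 40%; employment 92 ≥ 18 mo; reserves 6.7 ≥ 6 mo → qualifies.
Option B: score 760 ≥ 660; DTI 37.1% ≤ 43%; employment 92 ≥ 6 mo → qualifies.
Option C: score 760 ≥ 640; DTI 37.1% ≤ 38%; employment 92 ≥ 12 mo → qualifies.
Qualifying: Option A, Option B, Option C. Lowest rate is 10.33% → Option C.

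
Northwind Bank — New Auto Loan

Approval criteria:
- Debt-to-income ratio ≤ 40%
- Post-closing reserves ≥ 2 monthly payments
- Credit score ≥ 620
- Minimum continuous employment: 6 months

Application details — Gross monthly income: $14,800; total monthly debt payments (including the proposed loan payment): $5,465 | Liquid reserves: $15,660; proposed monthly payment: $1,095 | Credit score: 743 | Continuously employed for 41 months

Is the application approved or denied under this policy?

Approved

DTI = 5,465/14,800 = 36.9% ≤ 40%
Reserves: 15,660 ÷ 1,095 = 14.3 months (meets 2-month minimum)
Credit score 743 ≥ 620 (meets)
Employment 41 ≥ 6 months
All criteria satisfied.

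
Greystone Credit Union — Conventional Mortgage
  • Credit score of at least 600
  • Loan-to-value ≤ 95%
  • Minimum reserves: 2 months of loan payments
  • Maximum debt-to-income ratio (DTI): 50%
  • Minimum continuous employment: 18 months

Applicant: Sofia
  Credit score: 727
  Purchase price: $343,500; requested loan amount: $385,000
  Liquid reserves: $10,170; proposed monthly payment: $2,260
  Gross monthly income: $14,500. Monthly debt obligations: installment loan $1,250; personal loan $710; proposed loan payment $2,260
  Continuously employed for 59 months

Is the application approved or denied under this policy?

Denied

Credit score 727 ≥ 600 (meets)
LTV: 385,000 ÷ 343,500 = 112.1%, exceeds 95% cap
Reserves: 10,170 ÷ 2,260 = 4.5 months (meets 2-month minimum)
Total monthly debts = (1,250 + 710 + 2,260) = 4,220. Debt-to-income = 4,220/14,500 = 29.1% — meets 50% limit
Employment 59 ≥ 18 months
Fails on LTV.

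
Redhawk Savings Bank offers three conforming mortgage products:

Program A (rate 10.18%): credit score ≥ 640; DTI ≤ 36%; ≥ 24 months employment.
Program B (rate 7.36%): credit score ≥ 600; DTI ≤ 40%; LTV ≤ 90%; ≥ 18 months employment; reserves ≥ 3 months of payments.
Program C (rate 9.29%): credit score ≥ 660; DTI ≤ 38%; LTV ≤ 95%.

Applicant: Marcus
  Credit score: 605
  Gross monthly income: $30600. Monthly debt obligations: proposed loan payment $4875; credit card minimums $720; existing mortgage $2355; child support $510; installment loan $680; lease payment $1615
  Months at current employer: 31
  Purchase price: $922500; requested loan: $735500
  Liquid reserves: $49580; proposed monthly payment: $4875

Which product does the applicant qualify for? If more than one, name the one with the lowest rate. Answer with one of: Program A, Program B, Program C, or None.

Total debts = (4,875 + 720 + 2,355 + 510 + 680 + 1,615) = 10,755; DTI = 10,755/30,600 = 35.1%.
LTV = 735,500/922,500 = 79.7%.
Reserves = 49,580/4,875 = 10.2 months.
Program A: score 605 < 640; DTI 35.1% ≤ 36%; employment 31 ≥ 24 mo → does not qualify.
Program B: score 605 ≥ 600; DTI 35.1% ≤ 40%; LTV 79.7% ≤ 90%; employment 31 ≥ 18 mo; reserves 10.2 ≥ 3 mo → qualifies.
Program C: score 605 < 660; DTI 35.1% ≤ 38%; LTV 79.7% ≤ 95% → does not qualify.

Program B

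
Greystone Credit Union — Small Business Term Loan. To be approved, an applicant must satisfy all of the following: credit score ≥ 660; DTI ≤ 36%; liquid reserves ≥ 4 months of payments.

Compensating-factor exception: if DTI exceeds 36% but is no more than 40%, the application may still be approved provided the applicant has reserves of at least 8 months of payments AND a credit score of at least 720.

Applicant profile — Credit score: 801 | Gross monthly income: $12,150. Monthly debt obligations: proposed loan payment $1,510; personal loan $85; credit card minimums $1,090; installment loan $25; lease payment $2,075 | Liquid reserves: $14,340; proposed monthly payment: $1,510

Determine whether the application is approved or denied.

Credit score 801 ≥ 660 (meets base)
Total debts = (1,510 + 85 + 1,090 + 25 + 2,075) = 4,785. DTI: 4,785 ÷ 12,150 = 39.4%, over the 36% base limit.
Reserves: 14,340 ÷ 1,510 = 9.5 months (meets 4-month minimum)
39.4% falls in the override range (36%–40%), so the compensating-factor test applies.
Override check — reserves: 9.5 mo (ok); score: 801 (ok).
Both override conditions satisfied; DTI exception granted.

Approved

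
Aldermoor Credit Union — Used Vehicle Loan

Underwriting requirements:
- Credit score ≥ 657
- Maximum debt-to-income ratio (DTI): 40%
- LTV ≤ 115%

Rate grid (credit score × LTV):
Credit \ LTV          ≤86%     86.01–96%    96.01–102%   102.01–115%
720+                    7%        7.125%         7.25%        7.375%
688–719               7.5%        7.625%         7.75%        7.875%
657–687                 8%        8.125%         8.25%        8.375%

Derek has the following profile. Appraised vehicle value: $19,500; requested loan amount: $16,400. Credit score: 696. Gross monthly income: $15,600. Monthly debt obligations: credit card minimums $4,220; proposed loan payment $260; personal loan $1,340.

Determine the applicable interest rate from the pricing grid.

Credit score 696 ≥ 657; Total monthly debts = (4,220 + 260 + 1,340) = 5,820. DTI: 5,820 ÷ 15,600 = 37.3%, within the 40% cap
Loan-to-value = 16,400/19,500 = 84.1% — pass (115% max)
Score 696 is in the 688–719 band; LTV 84.1% is in the ≤86% band → 7.5%.

7.5%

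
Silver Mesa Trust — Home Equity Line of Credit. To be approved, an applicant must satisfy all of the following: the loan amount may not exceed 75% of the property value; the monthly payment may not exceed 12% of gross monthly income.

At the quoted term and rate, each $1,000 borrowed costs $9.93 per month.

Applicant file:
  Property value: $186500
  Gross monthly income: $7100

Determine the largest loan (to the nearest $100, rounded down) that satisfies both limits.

$85,800

Payment cap: 12% × $7,100 = $852/month.
At $9.93 per $1,000, that supports 852/9.93 × 1,000 ≈ $85,800 → $85,800.
LTV cap: 75% × $186,500 = $139,875 → $139,800.
Binding constraint: payment-to-income.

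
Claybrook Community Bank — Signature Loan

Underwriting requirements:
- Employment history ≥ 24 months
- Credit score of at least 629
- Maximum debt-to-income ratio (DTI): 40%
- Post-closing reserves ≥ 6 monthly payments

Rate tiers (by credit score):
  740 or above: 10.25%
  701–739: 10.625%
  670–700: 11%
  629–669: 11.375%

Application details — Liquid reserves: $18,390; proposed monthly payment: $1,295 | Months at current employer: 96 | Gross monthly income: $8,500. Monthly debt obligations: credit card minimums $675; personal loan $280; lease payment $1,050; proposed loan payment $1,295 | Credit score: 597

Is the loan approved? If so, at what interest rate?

Credit score 597 < 629 (below minimum)
Liquid reserves cover 18,390/1,295 = 14.2 months — ≥ 6 required
Total monthly debts = (675 + 280 + 1,050 + 1,295) = 3,300. DTI = 3,300/8,500 = 38.8% ≤ 40%
Employment 96 ≥ 24 months
Not all requirements met → denied.

Denied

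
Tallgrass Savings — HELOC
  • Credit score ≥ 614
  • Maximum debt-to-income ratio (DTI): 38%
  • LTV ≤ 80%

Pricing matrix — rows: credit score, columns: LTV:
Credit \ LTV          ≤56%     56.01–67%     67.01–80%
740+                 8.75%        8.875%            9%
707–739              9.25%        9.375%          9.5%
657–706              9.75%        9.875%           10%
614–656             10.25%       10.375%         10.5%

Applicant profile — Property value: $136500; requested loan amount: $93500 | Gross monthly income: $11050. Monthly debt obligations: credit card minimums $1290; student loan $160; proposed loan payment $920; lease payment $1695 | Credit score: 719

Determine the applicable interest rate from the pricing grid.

Credit score 719 ≥ 614; Total monthly debts = (1,290 + 160 + 920 + 1,695) = 4,065. DTI: 4,065 ÷ 11,050 = 36.8%, within the 38% cap
LTV: 93,500 ÷ 136,500 = 68.5%, within 80% cap
Row: 719 falls in 707–739. Column: 68.5% falls in 67.01–80%. Rate = 9.5%.

9.5%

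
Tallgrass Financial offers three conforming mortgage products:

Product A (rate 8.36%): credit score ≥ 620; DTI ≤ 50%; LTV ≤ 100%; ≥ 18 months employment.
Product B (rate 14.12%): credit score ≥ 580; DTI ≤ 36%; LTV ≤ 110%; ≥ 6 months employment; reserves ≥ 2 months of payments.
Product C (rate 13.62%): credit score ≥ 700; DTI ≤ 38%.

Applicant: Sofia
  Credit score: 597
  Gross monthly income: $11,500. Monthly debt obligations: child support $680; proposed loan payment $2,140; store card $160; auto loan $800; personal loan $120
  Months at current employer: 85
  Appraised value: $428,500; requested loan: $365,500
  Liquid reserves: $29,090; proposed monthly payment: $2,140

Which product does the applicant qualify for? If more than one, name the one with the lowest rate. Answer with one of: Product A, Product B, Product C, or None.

Total debts = (680 + 2,140 + 160 + 800 + 120) = 3,900; DTI = 3,900/11,500 = 33.9%.
LTV = 365,500/428,500 = 85.3%.
Reserves = 29,090/2,140 = 13.6 months.
Product A: score 597 < 620; DTI 33.9% ≤ 50%; LTV 85.3% ≤ 100%; employment 85 ≥ 18 mo → does not qualify.
Product B: score 597 ≥ 580; DTI 33.9% ≤ 36%; LTV 85.3% ≤ 110%; employment 85 ≥ 6 mo; reserves 13.6 ≥ 2 mo → qualifies.
Product C: score 597 < 700; DTI 33.9% ≤ 38% → does not qualify.

Product B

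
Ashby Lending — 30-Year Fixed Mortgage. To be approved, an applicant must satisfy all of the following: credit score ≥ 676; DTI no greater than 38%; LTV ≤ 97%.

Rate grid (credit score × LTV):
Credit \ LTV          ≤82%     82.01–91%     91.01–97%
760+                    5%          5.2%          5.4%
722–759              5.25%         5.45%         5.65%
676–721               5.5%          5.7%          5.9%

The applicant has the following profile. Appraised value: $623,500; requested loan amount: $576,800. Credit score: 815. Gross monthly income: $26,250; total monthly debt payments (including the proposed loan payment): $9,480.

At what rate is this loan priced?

Credit score 815 ≥ 676; Debt-to-income = 9,480/26,250 = 36.1% — meets 38% limit
LTV = 576,800/623,500 = 92.5% ≤ 97%
Credit 815 → row 760+; LTV 92.5% → column 91.01–97%. Grid cell → 5.4%.

5.4%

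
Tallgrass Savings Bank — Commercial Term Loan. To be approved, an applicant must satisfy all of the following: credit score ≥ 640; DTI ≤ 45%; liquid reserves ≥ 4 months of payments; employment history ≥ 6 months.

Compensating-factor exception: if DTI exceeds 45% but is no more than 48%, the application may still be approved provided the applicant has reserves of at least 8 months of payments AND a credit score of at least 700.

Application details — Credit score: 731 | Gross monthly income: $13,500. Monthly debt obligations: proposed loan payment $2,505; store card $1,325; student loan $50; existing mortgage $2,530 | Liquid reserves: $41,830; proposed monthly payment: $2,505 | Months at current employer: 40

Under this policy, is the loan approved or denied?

Credit score 731 ≥ 640 (meets base)
Total debts = (2,505 + 1,325 + 50 + 2,530) = 6,410. DTI = 6,410/13,500 = 47.5% > 45% — standard DTI limit exceeded.
Liquid reserves cover 41,830/2,505 = 16.7 months — ≥ 4 required
Employment 40 ≥ 6 months
47.5% falls in the override range (45%–48%), so the compensating-factor test applies.
Reserves 16.7 ≥ 8 months; credit score 731 ≥ 700.
Both compensating conditions met → exception applies.

Approved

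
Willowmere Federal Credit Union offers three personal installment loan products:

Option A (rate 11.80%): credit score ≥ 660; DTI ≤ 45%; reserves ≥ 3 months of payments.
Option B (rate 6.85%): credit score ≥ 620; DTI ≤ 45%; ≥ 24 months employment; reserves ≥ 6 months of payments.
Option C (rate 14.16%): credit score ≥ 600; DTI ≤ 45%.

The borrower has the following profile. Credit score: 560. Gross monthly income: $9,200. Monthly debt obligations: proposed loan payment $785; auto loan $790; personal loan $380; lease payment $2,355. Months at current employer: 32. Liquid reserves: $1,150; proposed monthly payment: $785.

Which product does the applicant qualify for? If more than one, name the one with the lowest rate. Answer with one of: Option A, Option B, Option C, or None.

None

Total debts = (785 + 790 + 380 + 2,355) = 4,310; DTI = 4,310/9,200 = 46.8%.
Reserves = 1,150/785 = 1.5 months.
Option A: score 560 < 660; DTI 46.8% > 45%; reserves 1.5 < 3 mo → does not qualify.
Option B: score 560 < 620; DTI 46.8% > 45%; employment 32 ≥ 24 mo; reserves 1.5 < 6 mo → does not qualify.
Option C: score 560 < 600; DTI 46.8% > 45% → does not qualify.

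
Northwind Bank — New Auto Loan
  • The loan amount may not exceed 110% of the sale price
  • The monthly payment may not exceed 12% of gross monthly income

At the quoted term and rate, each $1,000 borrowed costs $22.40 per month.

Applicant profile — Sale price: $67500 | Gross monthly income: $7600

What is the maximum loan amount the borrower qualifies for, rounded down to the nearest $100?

Payment cap: 12% × $7,600 = $912/month.
At $22.40 per $1,000, that supports 912/22.40 × 1,000 ≈ $40,714 → $40,700.
LTV cap: 110% × $67,500 = $74,250 → $74,200.
Binding constraint: payment-to-income.

$40,700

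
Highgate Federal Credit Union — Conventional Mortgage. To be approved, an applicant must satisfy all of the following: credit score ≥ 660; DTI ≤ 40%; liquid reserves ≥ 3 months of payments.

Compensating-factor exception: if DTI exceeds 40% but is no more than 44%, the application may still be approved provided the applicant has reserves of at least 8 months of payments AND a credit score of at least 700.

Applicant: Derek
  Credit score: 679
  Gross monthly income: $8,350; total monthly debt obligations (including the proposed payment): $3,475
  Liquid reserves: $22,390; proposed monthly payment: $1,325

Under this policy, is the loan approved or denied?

Denied

Credit score 679 ≥ 660 (meets base)
DTI: 3,475 ÷ 8,350 = 41.6%, over the 40% base limit.
Reserves = 22,390/1,325 = 16.9 months ≥ 3
41.6% falls in the override range (40%–44%), so the compensating-factor test applies.
Override check — reserves: 16.9 mo (ok); score: 679 (below 700).
Override conditions not both satisfied; exception does not apply.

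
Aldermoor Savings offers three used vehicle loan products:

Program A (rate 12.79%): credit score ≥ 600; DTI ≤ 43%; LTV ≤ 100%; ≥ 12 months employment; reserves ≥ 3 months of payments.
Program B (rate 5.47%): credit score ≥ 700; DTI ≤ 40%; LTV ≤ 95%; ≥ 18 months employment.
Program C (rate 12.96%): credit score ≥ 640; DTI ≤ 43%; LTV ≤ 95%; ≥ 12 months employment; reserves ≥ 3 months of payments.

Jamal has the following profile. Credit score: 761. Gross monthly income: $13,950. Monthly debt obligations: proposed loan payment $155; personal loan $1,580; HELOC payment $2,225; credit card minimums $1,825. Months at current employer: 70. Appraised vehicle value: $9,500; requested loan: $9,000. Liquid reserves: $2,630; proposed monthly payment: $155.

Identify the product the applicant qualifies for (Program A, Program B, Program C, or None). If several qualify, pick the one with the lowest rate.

Total debts = (155 + 1,580 + 2,225 + 1,825) = 5,785; DTI = 5,785/13,950 = 41.5%.
LTV = 9,000/9,500 = 94.7%.
Reserves = 2,630/155 = 17.0 months.
Program A: score 761 ≥ 600; DTI 41.5% ≤ 43%; LTV 94.7% ≤ 100%; employment 70 ≥ 12 mo; reserves 17.0 ≥ 3 mo → qualifies.
Program B: score 761 ≥ 700; DTI 41.5% > 40%; LTV 94.7% ≤ 95%; employment 70 ≥ 18 mo → does not qualify.
Program C: score 761 ≥ 640; DTI 41.5% ≤ 43%; LTV 94.7% ≤ 95%; employment 70 ≥ 12 mo; reserves 17.0 ≥ 3 mo → qualifies.
Qualifying: Program A, Program C. Lowest rate is 12.79% → Program A.

Program A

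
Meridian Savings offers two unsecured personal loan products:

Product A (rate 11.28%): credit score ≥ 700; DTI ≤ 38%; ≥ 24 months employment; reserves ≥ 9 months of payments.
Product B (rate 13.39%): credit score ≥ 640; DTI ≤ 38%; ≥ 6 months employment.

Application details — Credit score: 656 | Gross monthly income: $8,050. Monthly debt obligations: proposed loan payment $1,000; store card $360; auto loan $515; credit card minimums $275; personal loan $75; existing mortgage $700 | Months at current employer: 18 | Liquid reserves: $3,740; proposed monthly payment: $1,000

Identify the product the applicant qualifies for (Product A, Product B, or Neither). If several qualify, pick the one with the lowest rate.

Product B

Total debts = (1,000 + 360 + 515 + 275 + 75 + 700) = 2,925; DTI = 2,925/8,050 = 36.3%.
Reserves = 3,740/1,000 = 3.7 months.
Product A: score 656 < 700; DTI 36.3% ≤ 38%; employment 18 < 24 mo; reserves 3.7 < 9 mo → does not qualify.
Product B: score 656 ≥ 640; DTI 36.3% ≤ 38%; employment 18 ≥ 6 mo → qualifies.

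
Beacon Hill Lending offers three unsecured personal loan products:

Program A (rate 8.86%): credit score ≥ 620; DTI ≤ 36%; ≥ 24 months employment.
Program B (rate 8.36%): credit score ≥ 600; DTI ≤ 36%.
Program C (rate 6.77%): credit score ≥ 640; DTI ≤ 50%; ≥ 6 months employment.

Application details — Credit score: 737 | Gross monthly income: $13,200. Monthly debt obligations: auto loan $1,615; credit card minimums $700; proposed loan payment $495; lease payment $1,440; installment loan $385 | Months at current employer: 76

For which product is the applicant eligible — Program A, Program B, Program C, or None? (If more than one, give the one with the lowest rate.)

Total debts = (1,615 + 700 + 495 + 1,440 + 385) = 4,635; DTI = 4,635/13,200 = 35.1%.
Program A: score 737 ≥ 620; DTI 35.1% ≤ 36%; employment 76 ≥ 24 mo → qualifies.
Program B: score 737 ≥ 600; DTI 35.1% ≤ 36% → qualifies.
Program C: score 737 ≥ 640; DTI 35.1% ≤ 50%; employment 76 ≥ 6 mo → qualifies.
Qualifying: Program A, Program B, Program C. Lowest rate is 6.77% → Program C.

Program C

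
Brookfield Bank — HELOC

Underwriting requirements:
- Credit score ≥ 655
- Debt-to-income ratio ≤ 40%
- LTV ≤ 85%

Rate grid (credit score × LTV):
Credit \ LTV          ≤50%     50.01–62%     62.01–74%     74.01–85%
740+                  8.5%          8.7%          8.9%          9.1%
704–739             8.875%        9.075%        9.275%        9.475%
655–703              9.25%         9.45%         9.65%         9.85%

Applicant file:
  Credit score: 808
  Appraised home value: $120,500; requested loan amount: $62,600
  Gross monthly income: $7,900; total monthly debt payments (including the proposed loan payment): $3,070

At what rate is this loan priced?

8.7%

Credit score 808 ≥ 655; DTI: 3,070 ÷ 7,900 = 38.9%, within the 40% cap
LTV = 62,600/120,500 = 52% ≤ 85%
Credit 808 → row 740+; LTV 52% → column 50.01–62%. Grid cell → 8.7%.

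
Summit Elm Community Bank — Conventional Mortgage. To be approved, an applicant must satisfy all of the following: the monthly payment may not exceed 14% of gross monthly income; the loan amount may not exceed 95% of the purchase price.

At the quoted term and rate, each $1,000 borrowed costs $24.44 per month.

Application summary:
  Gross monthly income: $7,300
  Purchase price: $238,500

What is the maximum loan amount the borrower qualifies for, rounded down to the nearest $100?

$41,800

Payment cap: 14% × $7,300 = $1,022/month.
At $24.44 per $1,000, that supports 1,022/24.44 × 1,000 ≈ $41,816 → $41,800.
LTV cap: 95% × $238,500 = $226,575 → $226,500.
Binding constraint: payment-to-income.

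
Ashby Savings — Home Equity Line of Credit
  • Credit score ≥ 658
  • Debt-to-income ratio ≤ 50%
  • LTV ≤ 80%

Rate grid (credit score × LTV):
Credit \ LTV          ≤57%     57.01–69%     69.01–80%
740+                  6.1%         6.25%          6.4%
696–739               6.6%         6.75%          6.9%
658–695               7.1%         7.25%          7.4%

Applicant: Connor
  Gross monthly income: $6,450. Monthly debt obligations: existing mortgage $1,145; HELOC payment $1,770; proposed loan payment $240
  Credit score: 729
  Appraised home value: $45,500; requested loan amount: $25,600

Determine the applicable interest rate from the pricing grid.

Credit score 729 ≥ 658; Total monthly debts = (1,145 + 1,770 + 240) = 3,155. DTI = 3,155/6,450 = 48.9% ≤ 50%
LTV = 25,600/45,500 = 56.3% ≤ 80%
Score 729 is in the 696–739 band; LTV 56.3% is in the ≤57% band → 6.6%.

6.6%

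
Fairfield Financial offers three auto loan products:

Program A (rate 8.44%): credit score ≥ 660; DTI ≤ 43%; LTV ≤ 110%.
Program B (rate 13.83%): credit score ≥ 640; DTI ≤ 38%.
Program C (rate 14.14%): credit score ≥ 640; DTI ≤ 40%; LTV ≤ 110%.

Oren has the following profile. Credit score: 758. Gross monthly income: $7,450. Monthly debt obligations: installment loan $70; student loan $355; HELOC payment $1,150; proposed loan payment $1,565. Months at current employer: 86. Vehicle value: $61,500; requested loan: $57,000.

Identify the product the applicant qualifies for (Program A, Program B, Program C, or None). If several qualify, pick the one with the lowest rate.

Total debts = (70 + 355 + 1,150 + 1,565) = 3,140; DTI = 3,140/7,450 = 42.1%.
LTV = 57,000/61,500 = 92.7%.
Program A: score 758 ≥ 660; DTI 42.1% ≤ 43%; LTV 92.7% ≤ 110% → qualifies.
Program B: score 758 ≥ 640; DTI 42.1% > 38% → does not qualify.
Program C: score 758 ≥ 640; DTI 42.1% > 40%; LTV 92.7% ≤ 110% → does not qualify.

Program A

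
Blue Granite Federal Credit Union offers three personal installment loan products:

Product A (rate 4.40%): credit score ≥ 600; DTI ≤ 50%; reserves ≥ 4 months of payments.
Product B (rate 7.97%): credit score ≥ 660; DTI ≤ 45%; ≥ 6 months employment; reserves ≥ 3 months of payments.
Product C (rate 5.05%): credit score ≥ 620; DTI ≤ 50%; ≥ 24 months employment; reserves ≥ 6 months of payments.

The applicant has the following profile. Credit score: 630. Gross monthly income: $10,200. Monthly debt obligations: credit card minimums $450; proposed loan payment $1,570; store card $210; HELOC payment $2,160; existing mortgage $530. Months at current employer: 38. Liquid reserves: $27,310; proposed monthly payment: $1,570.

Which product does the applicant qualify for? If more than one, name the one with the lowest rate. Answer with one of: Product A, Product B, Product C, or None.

Product A

Total debts = (450 + 1,570 + 210 + 2,160 + 530) = 4,920; DTI = 4,920/10,200 = 48.2%.
Reserves = 27,310/1,570 = 17.4 months.
Product A: score 630 ≥ 600; DTI 48.2% ≤ 50%; reserves 17.4 ≥ 4 mo → qualifies.
Product B: score 630 < 660; DTI 48.2% > 45%; employment 38 ≥ 6 mo; reserves 17.4 ≥ 3 mo → does not qualify.
Product C: score 630 ≥ 620; DTI 48.2% ≤ 50%; employment 38 ≥ 24 mo; reserves 17.4 ≥ 6 mo → qualifies.
Qualifying: Product A, Product C. Lowest rate is 4.40% → Product A.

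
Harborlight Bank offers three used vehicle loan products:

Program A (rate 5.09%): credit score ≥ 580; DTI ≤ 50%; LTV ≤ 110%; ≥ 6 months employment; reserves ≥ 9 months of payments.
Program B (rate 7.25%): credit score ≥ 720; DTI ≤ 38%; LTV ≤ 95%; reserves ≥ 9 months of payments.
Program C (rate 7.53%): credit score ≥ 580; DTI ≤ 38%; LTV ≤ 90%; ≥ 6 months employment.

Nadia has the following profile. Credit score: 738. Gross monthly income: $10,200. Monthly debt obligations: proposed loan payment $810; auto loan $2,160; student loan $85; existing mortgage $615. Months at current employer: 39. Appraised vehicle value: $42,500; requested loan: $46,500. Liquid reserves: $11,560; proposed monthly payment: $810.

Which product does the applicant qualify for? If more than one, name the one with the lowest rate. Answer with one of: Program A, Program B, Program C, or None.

Program A

Total debts = (810 + 2,160 + 85 + 615) = 3,670; DTI = 3,670/10,200 = 36%.
LTV = 46,500/42,500 = 109.4%.
Reserves = 11,560/810 = 14.3 months.
Program A: score 738 ≥ 580; DTI 36% ≤ 50%; LTV 109.4% ≤ 110%; employment 39 ≥ 6 mo; reserves 14.3 ≥ 9 mo → qualifies.
Program B: score 738 ≥ 720; DTI 36% ≤ 38%; LTV 109.4% > 95%; reserves 14.3 ≥ 9 mo → does not qualify.
Program C: score 738 ≥ 580; DTI 36% ≤ 38%; LTV 109.4% > 90%; employment 39 ≥ 6 mo → does not qualify.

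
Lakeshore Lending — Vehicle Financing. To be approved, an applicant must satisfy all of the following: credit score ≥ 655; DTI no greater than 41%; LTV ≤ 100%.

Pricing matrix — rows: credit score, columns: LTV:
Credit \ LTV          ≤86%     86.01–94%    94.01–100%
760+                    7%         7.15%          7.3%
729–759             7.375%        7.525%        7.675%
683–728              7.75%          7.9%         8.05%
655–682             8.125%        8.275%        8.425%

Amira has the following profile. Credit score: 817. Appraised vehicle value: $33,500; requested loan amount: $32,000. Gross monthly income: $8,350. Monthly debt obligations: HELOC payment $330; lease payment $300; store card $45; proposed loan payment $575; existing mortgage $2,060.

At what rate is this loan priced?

7.3%

Credit score 817 ≥ 655; Total monthly debts = (330 + 300 + 45 + 575 + 2,060) = 3,310. Debt-to-income = 3,310/8,350 = 39.6% — meets 41% limit
LTV: 32,000 ÷ 33,500 = 95.5%, within 100% cap
Credit 817 → row 760+; LTV 95.5% → column 94.01–100%. Grid cell → 7.3%.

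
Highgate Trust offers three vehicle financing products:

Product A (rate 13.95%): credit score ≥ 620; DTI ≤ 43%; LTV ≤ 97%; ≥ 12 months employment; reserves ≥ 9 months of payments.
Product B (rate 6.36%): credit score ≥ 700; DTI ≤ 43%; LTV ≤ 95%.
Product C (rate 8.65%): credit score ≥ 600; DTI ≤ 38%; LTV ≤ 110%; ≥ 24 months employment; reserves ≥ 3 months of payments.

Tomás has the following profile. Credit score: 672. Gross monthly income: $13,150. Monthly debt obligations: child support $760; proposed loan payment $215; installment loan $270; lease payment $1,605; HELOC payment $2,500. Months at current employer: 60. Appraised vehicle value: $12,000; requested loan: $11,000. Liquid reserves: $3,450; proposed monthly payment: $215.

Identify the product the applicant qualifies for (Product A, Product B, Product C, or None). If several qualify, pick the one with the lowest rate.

Product A

Total debts = (760 + 215 + 270 + 1,605 + 2,500) = 5,350; DTI = 5,350/13,150 = 40.7%.
LTV = 11,000/12,000 = 91.7%.
Reserves = 3,450/215 = 16.0 months.
Product A: score 672 ≥ 620; DTI 40.7% ≤ 43%; LTV 91.7% ≤ 97%; employment 60 ≥ 12 mo; reserves 16.0 ≥ 9 mo → qualifies.
Product B: score 672 < 700; DTI 40.7% ≤ 43%; LTV 91.7% ≤ 95% → does not qualify.
Product C: score 672 ≥ 600; DTI 40.7% > 38%; LTV 91.7% ≤ 110%; employment 60 ≥ 24 mo; reserves 16.0 ≥ 3 mo → does not qualify.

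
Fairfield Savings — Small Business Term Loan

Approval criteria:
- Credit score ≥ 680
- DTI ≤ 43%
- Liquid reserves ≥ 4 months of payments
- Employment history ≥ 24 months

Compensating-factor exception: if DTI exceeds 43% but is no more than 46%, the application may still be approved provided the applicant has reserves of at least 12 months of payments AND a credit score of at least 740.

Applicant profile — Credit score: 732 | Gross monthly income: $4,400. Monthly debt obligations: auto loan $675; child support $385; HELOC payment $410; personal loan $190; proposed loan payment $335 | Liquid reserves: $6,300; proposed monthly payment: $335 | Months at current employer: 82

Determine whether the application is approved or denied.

Denied

Credit score 732 ≥ 680 (meets base)
Total debts = (675 + 385 + 410 + 190 + 335) = 1,995. DTI: 1,995 ÷ 4,400 = 45.3%, over the 43% base limit.
Reserves: 6,300 ÷ 335 = 18.8 months (meets 4-month minimum)
Employment 82 ≥ 24 months
45.3% falls in the override range (43%–46%), so the compensating-factor test applies.
Override check — reserves: 18.8 mo (ok); score: 732 (below 740).
Compensating-factor requirement not fully met.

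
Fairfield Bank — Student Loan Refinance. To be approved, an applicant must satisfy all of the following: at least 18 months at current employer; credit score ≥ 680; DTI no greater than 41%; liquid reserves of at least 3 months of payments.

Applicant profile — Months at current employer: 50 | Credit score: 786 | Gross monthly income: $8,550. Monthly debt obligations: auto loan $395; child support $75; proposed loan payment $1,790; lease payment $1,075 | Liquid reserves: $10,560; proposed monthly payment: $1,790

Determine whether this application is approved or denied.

Employment 50 ≥ 18 months
Credit score 786 ≥ 680 (meets)
Total monthly debts = (395 + 75 + 1,790 + 1,075) = 3,335. Debt-to-income = 3,335/8,550 = 39% — meets 41% limit
Liquid reserves cover 10,560/1,790 = 5.9 months — ≥ 3 required
All criteria satisfied.

Approved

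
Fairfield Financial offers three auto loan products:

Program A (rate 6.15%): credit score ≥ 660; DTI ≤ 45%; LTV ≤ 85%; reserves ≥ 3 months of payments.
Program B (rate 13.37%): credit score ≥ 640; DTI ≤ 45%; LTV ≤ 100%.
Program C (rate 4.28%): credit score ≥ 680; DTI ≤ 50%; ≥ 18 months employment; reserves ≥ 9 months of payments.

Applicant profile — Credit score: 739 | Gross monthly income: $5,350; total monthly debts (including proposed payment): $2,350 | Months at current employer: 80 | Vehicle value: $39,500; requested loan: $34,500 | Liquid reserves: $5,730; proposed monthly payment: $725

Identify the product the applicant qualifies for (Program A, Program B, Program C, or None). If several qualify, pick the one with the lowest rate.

DTI = 2,350/5,350 = 43.9%.
LTV = 34,500/39,500 = 87.3%.
Reserves = 5,730/725 = 7.9 months.
Program A: score 739 ≥ 660; DTI 43.9% ≤ 45%; LTV 87.3% > 85%; reserves 7.9 ≥ 3 mo → does not qualify.
Program B: score 739 ≥ 640; DTI 43.9% ≤ 45%; LTV 87.3% ≤ 100% → qualifies.
Program C: score 739 ≥ 680; DTI 43.9% ≤ 50%; employment 80 ≥ 18 mo; reserves 7.9 < 9 mo → does not qualify.

Program B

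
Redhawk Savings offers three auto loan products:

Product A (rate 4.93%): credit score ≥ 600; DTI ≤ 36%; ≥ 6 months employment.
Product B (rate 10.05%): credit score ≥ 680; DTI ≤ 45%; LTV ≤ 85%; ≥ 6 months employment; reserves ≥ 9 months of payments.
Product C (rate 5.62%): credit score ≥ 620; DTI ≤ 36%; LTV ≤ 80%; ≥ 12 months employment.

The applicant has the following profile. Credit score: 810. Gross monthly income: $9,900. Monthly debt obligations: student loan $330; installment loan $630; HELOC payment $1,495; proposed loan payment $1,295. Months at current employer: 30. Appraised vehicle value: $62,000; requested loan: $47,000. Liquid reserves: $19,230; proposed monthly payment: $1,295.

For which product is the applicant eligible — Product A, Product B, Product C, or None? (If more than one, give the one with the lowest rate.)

Product B

Total debts = (330 + 630 + 1,495 + 1,295) = 3,750; DTI = 3,750/9,900 = 37.9%.
LTV = 47,000/62,000 = 75.8%.
Reserves = 19,230/1,295 = 14.8 months.
Product A: score 810 ≥ 600; DTI 37.9% > 36%; employment 30 ≥ 6 mo → does not qualify.
Product B: score 810 ≥ 680; DTI 37.9% ≤ 45%; LTV 75.8% ≤ 85%; employment 30 ≥ 6 mo; reserves 14.8 ≥ 9 mo → qualifies.
Product C: score 810 ≥ 620; DTI 37.9% > 36%; LTV 75.8% ≤ 80%; employment 30 ≥ 12 mo → does not qualify.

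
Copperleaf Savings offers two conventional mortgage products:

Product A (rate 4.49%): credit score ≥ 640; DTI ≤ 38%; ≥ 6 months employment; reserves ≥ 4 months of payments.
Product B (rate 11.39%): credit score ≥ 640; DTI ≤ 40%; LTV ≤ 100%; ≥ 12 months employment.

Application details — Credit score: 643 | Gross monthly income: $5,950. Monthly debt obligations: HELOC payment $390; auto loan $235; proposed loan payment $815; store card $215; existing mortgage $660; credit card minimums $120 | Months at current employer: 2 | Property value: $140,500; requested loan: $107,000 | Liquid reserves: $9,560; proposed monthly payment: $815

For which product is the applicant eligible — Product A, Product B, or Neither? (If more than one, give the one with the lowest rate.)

Total debts = (390 + 235 + 815 + 215 + 660 + 120) = 2,435; DTI = 2,435/5,950 = 40.9%.
LTV = 107,000/140,500 = 76.2%.
Reserves = 9,560/815 = 11.7 months.
Product A: score 643 ≥ 640; DTI 40.9% > 38%; employment 2 < 6 mo; reserves 11.7 ≥ 4 mo → does not qualify.
Product B: score 643 ≥ 640; DTI 40.9% > 40%; LTV 76.2% ≤ 100%; employment 2 < 12 mo → does not qualify.

Neither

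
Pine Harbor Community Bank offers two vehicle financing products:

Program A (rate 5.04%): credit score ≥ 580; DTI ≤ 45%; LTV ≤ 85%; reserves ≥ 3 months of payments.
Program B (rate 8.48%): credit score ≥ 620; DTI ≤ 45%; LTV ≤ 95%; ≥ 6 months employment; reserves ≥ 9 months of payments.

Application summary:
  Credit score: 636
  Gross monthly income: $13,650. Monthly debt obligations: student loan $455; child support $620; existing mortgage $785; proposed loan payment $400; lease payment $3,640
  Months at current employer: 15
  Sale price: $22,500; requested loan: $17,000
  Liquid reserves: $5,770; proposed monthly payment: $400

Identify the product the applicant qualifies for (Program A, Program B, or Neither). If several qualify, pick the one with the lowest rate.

Total debts = (455 + 620 + 785 + 400 + 3,640) = 5,900; DTI = 5,900/13,650 = 43.2%.
LTV = 17,000/22,500 = 75.6%.
Reserves = 5,770/400 = 14.4 months.
Program A: score 636 ≥ 580; DTI 43.2% ≤ 45%; LTV 75.6% ≤ 85%; reserves 14.4 ≥ 3 mo → qualifies.
Program B: score 636 ≥ 620; DTI 43.2% ≤ 45%; LTV 75.6% ≤ 95%; employment 15 ≥ 6 mo; reserves 14.4 ≥ 9 mo → qualifies.
Qualifying: Program A, Program B. Lowest rate is 5.04% → Program A.

Program A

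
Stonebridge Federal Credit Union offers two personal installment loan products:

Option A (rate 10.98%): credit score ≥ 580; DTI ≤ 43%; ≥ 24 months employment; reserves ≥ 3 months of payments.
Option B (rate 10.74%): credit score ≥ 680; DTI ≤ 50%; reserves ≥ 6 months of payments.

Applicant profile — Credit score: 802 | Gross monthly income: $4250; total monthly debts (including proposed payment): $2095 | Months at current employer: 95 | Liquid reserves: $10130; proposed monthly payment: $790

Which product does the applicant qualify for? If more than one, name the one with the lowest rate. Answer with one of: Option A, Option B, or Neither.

Option B

DTI = 2,095/4,250 = 49.3%.
Reserves = 10,130/790 = 12.8 months.
Option A: score 802 ≥ 580; DTI 49.3% > 43%; employment 95 ≥ 24 mo; reserves 12.8 ≥ 3 mo → does not qualify.
Option B: score 802 ≥ 680; DTI 49.3% ≤ 50%; reserves 12.8 ≥ 6 mo → qualifies.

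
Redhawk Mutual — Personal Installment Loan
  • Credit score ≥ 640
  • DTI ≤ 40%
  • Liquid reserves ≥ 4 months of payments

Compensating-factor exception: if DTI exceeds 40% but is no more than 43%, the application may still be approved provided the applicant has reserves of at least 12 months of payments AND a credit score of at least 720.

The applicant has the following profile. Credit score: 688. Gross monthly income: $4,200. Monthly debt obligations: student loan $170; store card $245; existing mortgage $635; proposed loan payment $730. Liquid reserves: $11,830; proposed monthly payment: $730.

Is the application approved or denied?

Denied

Credit score 688 ≥ 640 (meets base)
Total debts = (170 + 245 + 635 + 730) = 1,780. DTI = 1,780/4,200 = 42.4% > 40% — standard DTI limit exceeded.
Reserves = 11,830/730 = 16.2 months ≥ 4
DTI 42.4% is within the 40%–43% exception band; checking compensating factors.
Reserves 16.2 ≥ 12 months; credit score 688 < 720.
Compensating-factor requirement not fully met.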